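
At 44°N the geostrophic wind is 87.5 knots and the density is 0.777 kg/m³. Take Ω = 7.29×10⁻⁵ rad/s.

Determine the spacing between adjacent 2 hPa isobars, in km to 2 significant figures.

Coriolis parameter at 44°N:
f = 2Ω sin φ = 2 × 7.29×10⁻⁵ × sin 44° = 1.01×10⁻⁴ s⁻¹
Wind speed in SI: 87.5 knots = 45.0 m/s
Geostrophic balance rearranged: |∂P/∂n| = f ρ V_g
|∂P/∂n| = 1.01×10⁻⁴ × 0.777 × 45.0 = 3.54×10⁻³ Pa/m
Isobar spacing: Δn = ΔP/|∂P/∂n| = 200 Pa / 3.54×10⁻³ Pa/m = 56459 m ≈ 56 km

56 km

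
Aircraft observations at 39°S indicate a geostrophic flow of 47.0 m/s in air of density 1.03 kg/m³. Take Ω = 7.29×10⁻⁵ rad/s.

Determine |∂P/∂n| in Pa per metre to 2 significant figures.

Coriolis parameter at 39°S:
f = 2Ω sin φ = 2 × 7.29×10⁻⁵ × sin 39° = 9.18×10⁻⁵ s⁻¹
Geostrophic balance rearranged: |∂P/∂n| = f ρ V_g
|∂P/∂n| = 9.18×10⁻⁵ × 1.03 × 47.0 = 4.44×10⁻³ Pa/m

4.4×10⁻³ Pa/m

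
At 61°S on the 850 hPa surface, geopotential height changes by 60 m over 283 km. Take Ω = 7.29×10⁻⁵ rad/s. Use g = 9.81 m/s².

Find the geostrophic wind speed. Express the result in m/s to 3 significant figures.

Coriolis parameter at 61°S:
f = 2Ω sin φ = 2 × 7.29×10⁻⁵ × sin 61° = 1.28×10⁻⁴ s⁻¹
Height gradient: |∂Z/∂n| = 60 m / 283000 m = 2.12×10⁻⁴
On a pressure surface, geostrophic balance gives V_g = (g/f)|∂Z/∂n|:
V_g = 9.81 × 2.12×10⁻⁴ / 1.28×10⁻⁴ = 16.3 m/s

16.3 m/s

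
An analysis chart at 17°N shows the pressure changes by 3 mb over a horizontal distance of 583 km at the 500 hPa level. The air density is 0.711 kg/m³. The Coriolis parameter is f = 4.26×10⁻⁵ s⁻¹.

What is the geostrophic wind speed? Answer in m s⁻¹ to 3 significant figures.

17.0 m s⁻¹

Pressure gradient: |∂P/∂n| = 300 Pa / 583000 m = 5.15×10⁻⁴ Pa/m
Geostrophic balance (pressure-gradient force = Coriolis force):
V_g = (1/(fρ)) |∂P/∂n| = 5.15×10⁻⁴ / (4.26×10⁻⁵ × 0.711) = 17.0 m/s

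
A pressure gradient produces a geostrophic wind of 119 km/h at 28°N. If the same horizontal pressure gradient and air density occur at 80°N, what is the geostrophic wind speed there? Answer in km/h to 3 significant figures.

56.7 km/h

With the same pressure gradient and density, V_g ∝ 1/f ∝ 1/sin φ.
V₂ = V₁ · sin φ₁ / sin φ₂ = 119 × sin 28° / sin 80°
V₂ = 119 × 0.4695/0.9848 = 56.7 km/h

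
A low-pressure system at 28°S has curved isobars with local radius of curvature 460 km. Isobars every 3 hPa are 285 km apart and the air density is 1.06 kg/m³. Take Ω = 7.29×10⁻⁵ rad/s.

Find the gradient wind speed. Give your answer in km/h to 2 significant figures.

Coriolis parameter at 28°S:
f = 2Ω sin φ = 2 × 7.29×10⁻⁵ × sin 28° = 6.84×10⁻⁵ s⁻¹
Pressure gradient: |∂P/∂n| = 300 Pa / 285000 m = 1.05×10⁻³ Pa/m
Geostrophic speed: V_g = |∂P/∂n|/(fρ) = 1.05×10⁻³/(6.84×10⁻⁵ × 1.06) = 14.5 m/s
Around a low, centrifugal force acts outward with Coriolis, so pressure-gradient force balances both:
(1/ρ)|∂P/∂n| = fV + V²/R  →  V² + fR·V − fR·V_g = 0
With fR = 6.84×10⁻⁵ × 460×10³ m = 31.5 m/s:
V = [−fR + √((fR)² + 4 fR V_g)]/2 = [−31.5 + √(31.5² + 4×31.5×14.5)]/2 = 10.8 m/s
Subgeostrophic (V < V_g = 14.5 m/s), as expected around a low.
Converting: 10.8 m/s × 3.6 = 39 km/h

39 km/h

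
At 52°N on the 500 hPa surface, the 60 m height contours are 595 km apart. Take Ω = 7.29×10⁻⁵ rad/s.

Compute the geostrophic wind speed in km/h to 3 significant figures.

Coriolis parameter at 52°N:
f = 2Ω sin φ = 2 × 7.29×10⁻⁵ × sin 52° = 1.15×10⁻⁴ s⁻¹
Height gradient: |∂Z/∂n| = 60 m / 595000 m = 1.01×10⁻⁴
On a pressure surface, geostrophic balance gives V_g = (g/f)|∂Z/∂n|:
V_g = 9.81 × 1.01×10⁻⁴ / 1.15×10⁻⁴ = 8.61 m/s
Converting: 8.61 m/s × 3.6 = 31.0 km/h

31.0 km/h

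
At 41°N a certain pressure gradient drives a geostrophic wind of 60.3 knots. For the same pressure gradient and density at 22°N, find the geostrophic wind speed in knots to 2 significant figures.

110 knots

With the same pressure gradient and density, V_g ∝ 1/f ∝ 1/sin φ.
V₂ = V₁ · sin φ₁ / sin φ₂ = 60.3 × sin 41° / sin 22°
V₂ = 60.3 × 0.6561/0.3746 = 110 knots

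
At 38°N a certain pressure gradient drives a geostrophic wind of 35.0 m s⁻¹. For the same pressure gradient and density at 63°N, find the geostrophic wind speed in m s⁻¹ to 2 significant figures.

With the same pressure gradient and density, V_g ∝ 1/f ∝ 1/sin φ.
V₂ = V₁ · sin φ₁ / sin φ₂ = 35.0 × sin 38° / sin 63°
V₂ = 35.0 × 0.6157/0.8910 = 24 m s⁻¹

24 m s⁻¹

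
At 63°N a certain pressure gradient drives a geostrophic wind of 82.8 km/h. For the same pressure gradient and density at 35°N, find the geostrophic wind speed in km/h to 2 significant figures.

130 km/h

With the same pressure gradient and density, V_g ∝ 1/f ∝ 1/sin φ.
V₂ = V₁ · sin φ₁ / sin φ₂ = 82.8 × sin 63° / sin 35°
V₂ = 82.8 × 0.8910/0.5736 = 130 km/h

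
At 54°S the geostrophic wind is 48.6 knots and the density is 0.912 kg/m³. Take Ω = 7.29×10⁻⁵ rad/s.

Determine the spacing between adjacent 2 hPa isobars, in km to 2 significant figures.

74 km

Coriolis parameter at 54°S:
f = 2Ω sin φ = 2 × 7.29×10⁻⁵ × sin 54° = 1.18×10⁻⁴ s⁻¹
Wind speed in SI: 48.6 knots = 25.0 m/s
Geostrophic balance rearranged: |∂P/∂n| = f ρ V_g
|∂P/∂n| = 1.18×10⁻⁴ × 0.912 × 25.0 = 2.69×10⁻³ Pa/m
Isobar spacing: Δn = ΔP/|∂P/∂n| = 200 Pa / 2.69×10⁻³ Pa/m = 74361 m ≈ 74 km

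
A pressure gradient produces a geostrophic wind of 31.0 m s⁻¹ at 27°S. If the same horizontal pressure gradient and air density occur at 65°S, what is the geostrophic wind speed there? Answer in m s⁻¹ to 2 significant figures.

With the same pressure gradient and density, V_g ∝ 1/f ∝ 1/sin φ.
V₂ = V₁ · sin φ₁ / sin φ₂ = 31.0 × sin 27° / sin 65°
V₂ = 31.0 × 0.4540/0.9063 = 16 m s⁻¹

16 m s⁻¹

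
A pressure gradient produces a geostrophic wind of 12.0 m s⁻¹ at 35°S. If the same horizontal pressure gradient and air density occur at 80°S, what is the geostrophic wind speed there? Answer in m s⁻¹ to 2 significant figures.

With the same pressure gradient and density, V_g ∝ 1/f ∝ 1/sin φ.
V₂ = V₁ · sin φ₁ / sin φ₂ = 12.0 × sin 35° / sin 80°
V₂ = 12.0 × 0.5736/0.9848 = 7.0 m s⁻¹

7.0 m s⁻¹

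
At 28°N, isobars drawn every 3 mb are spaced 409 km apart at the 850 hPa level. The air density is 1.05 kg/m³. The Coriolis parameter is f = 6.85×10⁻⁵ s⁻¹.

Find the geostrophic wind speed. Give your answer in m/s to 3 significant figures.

10.2 m/s

Pressure gradient: |∂P/∂n| = 300 Pa / 409000 m = 7.33×10⁻⁴ Pa/m
Geostrophic balance (pressure-gradient force = Coriolis force):
V_g = (1/(fρ)) |∂P/∂n| = 7.33×10⁻⁴ / (6.85×10⁻⁵ × 1.05) = 10.2 m/s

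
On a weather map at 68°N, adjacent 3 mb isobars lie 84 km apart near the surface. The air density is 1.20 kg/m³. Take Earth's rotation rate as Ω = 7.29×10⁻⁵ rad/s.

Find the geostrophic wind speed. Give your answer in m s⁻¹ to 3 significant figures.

22.0 m s⁻¹

Coriolis parameter at 68°N:
f = 2Ω sin φ = 2 × 7.29×10⁻⁵ × sin 68° = 1.35×10⁻⁴ s⁻¹
Pressure gradient: |∂P/∂n| = 300 Pa / 84000 m = 3.57×10⁻³ Pa/m
Geostrophic balance (pressure-gradient force = Coriolis force):
V_g = (1/(fρ)) |∂P/∂n| = 3.57×10⁻³ / (1.35×10⁻⁴ × 1.20) = 22.0 m/s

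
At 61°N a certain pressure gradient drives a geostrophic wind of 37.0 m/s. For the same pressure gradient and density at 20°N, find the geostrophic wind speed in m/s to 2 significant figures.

With the same pressure gradient and density, V_g ∝ 1/f ∝ 1/sin φ.
V₂ = V₁ · sin φ₁ / sin φ₂ = 37.0 × sin 61° / sin 20°
V₂ = 37.0 × 0.8746/0.3420 = 95 m/s

95 m/s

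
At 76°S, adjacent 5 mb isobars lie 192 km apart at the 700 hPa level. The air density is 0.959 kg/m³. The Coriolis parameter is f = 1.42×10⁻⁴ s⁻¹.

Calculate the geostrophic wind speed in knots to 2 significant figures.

Pressure gradient: |∂P/∂n| = 500 Pa / 192000 m = 2.60×10⁻³ Pa/m
Geostrophic balance (pressure-gradient force = Coriolis force):
V_g = (1/(fρ)) |∂P/∂n| = 2.60×10⁻³ / (1.42×10⁻⁴ × 0.959) = 19.1 m/s
Converting: 19.1 m/s × 1.944 = 37 knots

37 knots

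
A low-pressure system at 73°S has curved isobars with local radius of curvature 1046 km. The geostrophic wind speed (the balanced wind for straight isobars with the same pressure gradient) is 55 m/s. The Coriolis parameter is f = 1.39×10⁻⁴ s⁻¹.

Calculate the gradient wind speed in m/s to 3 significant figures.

42.5 m/s

Around a low, centrifugal force acts outward with Coriolis, so pressure-gradient force balances both:
(1/ρ)|∂P/∂n| = fV + V²/R  →  V² + fR·V − fR·V_g = 0
With fR = 1.39×10⁻⁴ × 1046×10³ m = 145 m/s:
V = [−fR + √((fR)² + 4 fR V_g)]/2 = [−145 + √(145² + 4×145×55)]/2 = 42.5 m/s
Subgeostrophic (V < V_g = 55 m/s), as expected around a low.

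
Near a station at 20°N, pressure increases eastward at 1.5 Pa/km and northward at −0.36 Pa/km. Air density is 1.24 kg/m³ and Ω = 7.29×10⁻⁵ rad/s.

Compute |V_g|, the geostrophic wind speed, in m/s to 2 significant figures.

25 m/s

Coriolis parameter at 20°N:
f = 2Ω sin φ = 2 × 7.29×10⁻⁵ × sin 20° = 4.99×10⁻⁵ s⁻¹
Component geostrophic relations (x east, y north):
u_g = −(1/(fρ)) ∂P/∂y,  v_g = (1/(fρ)) ∂P/∂x
u_g = −(−0.36×10⁻³)/(4.99×10⁻⁵ × 1.24) = 5.82 m/s;  v_g = (1.5×10⁻³)/(4.99×10⁻⁵ × 1.24) = 24.3 m/s
|V_g| = √(u_g² + v_g²) = 24.9 m/s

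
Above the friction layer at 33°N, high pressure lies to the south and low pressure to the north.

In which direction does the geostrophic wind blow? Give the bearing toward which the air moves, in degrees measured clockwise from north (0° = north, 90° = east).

090°

The pressure-gradient force points toward the north (bearing 000°).
Geostrophic balance: in the Northern Hemisphere the Coriolis force deflects motion to the right, so the geostrophic wind blows 90° to the right of the pressure-gradient force (low pressure on the left).
Rotating 000° by 90° clockwise gives 090° — the wind blows toward the east.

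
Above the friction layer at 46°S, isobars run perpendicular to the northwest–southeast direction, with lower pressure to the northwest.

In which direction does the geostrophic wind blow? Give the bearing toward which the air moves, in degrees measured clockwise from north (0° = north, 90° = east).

The pressure-gradient force points toward the northwest (bearing 315°).
Geostrophic balance: in the Southern Hemisphere the Coriolis force deflects motion to the left, so the geostrophic wind blows 90° to the left of the pressure-gradient force (low pressure on the right).
Rotating 315° by 90° counterclockwise gives 225° — the wind blows toward the southwest.

225°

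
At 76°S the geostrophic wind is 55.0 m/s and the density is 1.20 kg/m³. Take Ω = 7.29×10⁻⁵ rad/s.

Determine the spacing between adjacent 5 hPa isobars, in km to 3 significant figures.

53.6 km

Coriolis parameter at 76°S:
f = 2Ω sin φ = 2 × 7.29×10⁻⁵ × sin 76° = 1.41×10⁻⁴ s⁻¹
Geostrophic balance rearranged: |∂P/∂n| = f ρ V_g
|∂P/∂n| = 1.41×10⁻⁴ × 1.20 × 55.0 = 9.34×10⁻³ Pa/m
Isobar spacing: Δn = ΔP/|∂P/∂n| = 500 Pa / 9.34×10⁻³ Pa/m = 53551 m ≈ 53.6 km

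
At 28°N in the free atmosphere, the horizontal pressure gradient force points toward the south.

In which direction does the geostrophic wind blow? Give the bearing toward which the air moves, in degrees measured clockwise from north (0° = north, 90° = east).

The pressure-gradient force points toward the south (bearing 180°).
Geostrophic balance: in the Northern Hemisphere the Coriolis force deflects motion to the right, so the geostrophic wind blows 90° to the right of the pressure-gradient force (low pressure on the left).
Rotating 180° by 90° clockwise gives 270° — the wind blows toward the west.

270°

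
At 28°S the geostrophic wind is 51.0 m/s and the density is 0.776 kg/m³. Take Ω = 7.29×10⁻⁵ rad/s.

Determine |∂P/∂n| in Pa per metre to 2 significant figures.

2.7×10⁻³ Pa/m

Coriolis parameter at 28°S:
f = 2Ω sin φ = 2 × 7.29×10⁻⁵ × sin 28° = 6.84×10⁻⁵ s⁻¹
Geostrophic balance rearranged: |∂P/∂n| = f ρ V_g
|∂P/∂n| = 6.84×10⁻⁵ × 0.776 × 51.0 = 2.71×10⁻³ Pa/m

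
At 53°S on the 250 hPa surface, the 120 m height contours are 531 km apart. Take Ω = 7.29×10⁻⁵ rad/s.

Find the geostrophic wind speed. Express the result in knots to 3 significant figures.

37.0 knots

Coriolis parameter at 53°S:
f = 2Ω sin φ = 2 × 7.29×10⁻⁵ × sin 53° = 1.16×10⁻⁴ s⁻¹
Height gradient: |∂Z/∂n| = 120 m / 531000 m = 2.26×10⁻⁴
On a pressure surface, geostrophic balance gives V_g = (g/f)|∂Z/∂n|:
V_g = 9.81 × 2.26×10⁻⁴ / 1.16×10⁻⁴ = 19.0 m/s
Converting: 19.0 m/s × 1.944 = 37.0 knots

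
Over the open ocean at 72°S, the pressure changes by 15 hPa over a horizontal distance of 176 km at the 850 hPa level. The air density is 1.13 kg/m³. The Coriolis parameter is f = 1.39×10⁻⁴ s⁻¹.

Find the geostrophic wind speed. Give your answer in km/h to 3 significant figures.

195 km/h

Pressure gradient: |∂P/∂n| = 1500 Pa / 176000 m = 8.52×10⁻³ Pa/m
Geostrophic balance (pressure-gradient force = Coriolis force):
V_g = (1/(fρ)) |∂P/∂n| = 8.52×10⁻³ / (1.39×10⁻⁴ × 1.13) = 54.3 m/s
Converting: 54.3 m/s × 3.6 = 195 km/h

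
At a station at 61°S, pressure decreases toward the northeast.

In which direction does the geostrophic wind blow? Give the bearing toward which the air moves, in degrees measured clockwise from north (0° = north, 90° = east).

The pressure-gradient force points toward the northeast (bearing 045°).
Geostrophic balance: in the Southern Hemisphere the Coriolis force deflects motion to the left, so the geostrophic wind blows 90° to the left of the pressure-gradient force (low pressure on the right).
Rotating 045° by 90° counterclockwise gives 315° — the wind blows toward the northwest.

315°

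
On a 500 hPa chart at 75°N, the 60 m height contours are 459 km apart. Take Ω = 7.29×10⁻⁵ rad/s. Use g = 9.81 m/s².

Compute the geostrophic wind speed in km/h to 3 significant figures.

Coriolis parameter at 75°N:
f = 2Ω sin φ = 2 × 7.29×10⁻⁵ × sin 75° = 1.41×10⁻⁴ s⁻¹
Height gradient: |∂Z/∂n| = 60 m / 459000 m = 1.31×10⁻⁴
On a pressure surface, geostrophic balance gives V_g = (g/f)|∂Z/∂n|:
V_g = 9.81 × 1.31×10⁻⁴ / 1.41×10⁻⁴ = 9.11 m/s
Converting: 9.11 m/s × 3.6 = 32.8 km/h

32.8 km/h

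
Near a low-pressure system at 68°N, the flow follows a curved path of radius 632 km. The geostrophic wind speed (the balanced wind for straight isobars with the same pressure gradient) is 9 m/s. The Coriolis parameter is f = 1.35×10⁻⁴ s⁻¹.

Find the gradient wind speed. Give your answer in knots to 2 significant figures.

16 knots

Around a low, centrifugal force acts outward with Coriolis, so pressure-gradient force balances both:
(1/ρ)|∂P/∂n| = fV + V²/R  →  V² + fR·V − fR·V_g = 0
With fR = 1.35×10⁻⁴ × 632×10³ m = 85.3 m/s:
V = [−fR + √((fR)² + 4 fR V_g)]/2 = [−85.3 + √(85.3² + 4×85.3×9)]/2 = 8.21 m/s
Subgeostrophic (V < V_g = 9 m/s), as expected around a low.
Converting: 8.21 m/s × 1.944 = 16 knots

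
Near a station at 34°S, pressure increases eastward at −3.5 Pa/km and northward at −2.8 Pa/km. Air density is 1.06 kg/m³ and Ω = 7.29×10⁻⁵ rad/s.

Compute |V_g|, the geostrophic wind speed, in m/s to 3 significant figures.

51.9 m/s

Coriolis parameter at 34°S:
f = 2Ω sin φ = 2 × 7.29×10⁻⁵ × sin 34° = 8.15×10⁻⁵ s⁻¹
In the Southern Hemisphere f is negative: f = −8.15×10⁻⁵ s⁻¹.
Component geostrophic relations (x east, y north):
u_g = −(1/(fρ)) ∂P/∂y,  v_g = (1/(fρ)) ∂P/∂x
u_g = −(−2.8×10⁻³)/(−8.15×10⁻⁵ × 1.06) = −32.4 m/s;  v_g = (−3.5×10⁻³)/(−8.15×10⁻⁵ × 1.06) = 40.5 m/s
|V_g| = √(u_g² + v_g²) = 51.9 m/s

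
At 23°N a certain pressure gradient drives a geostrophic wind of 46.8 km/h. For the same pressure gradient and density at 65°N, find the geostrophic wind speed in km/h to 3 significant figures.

With the same pressure gradient and density, V_g ∝ 1/f ∝ 1/sin φ.
V₂ = V₁ · sin φ₁ / sin φ₂ = 46.8 × sin 23° / sin 65°
V₂ = 46.8 × 0.3907/0.9063 = 20.2 km/h

20.2 km/h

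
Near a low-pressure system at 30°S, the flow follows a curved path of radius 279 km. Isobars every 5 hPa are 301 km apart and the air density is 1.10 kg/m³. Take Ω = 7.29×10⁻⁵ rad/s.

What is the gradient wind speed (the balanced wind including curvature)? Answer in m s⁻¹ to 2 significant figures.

Coriolis parameter at 30°S:
f = 2Ω sin φ = 2 × 7.29×10⁻⁵ × sin 30° = 7.29×10⁻⁵ s⁻¹
Pressure gradient: |∂P/∂n| = 500 Pa / 301000 m = 1.66×10⁻³ Pa/m
Geostrophic speed: V_g = |∂P/∂n|/(fρ) = 1.66×10⁻³/(7.29×10⁻⁵ × 1.10) = 20.7 m/s
Around a low, centrifugal force acts outward with Coriolis, so pressure-gradient force balances both:
(1/ρ)|∂P/∂n| = fV + V²/R  →  V² + fR·V − fR·V_g = 0
With fR = 7.29×10⁻⁵ × 279×10³ m = 20.3 m/s:
V = [−fR + √((fR)² + 4 fR V_g)]/2 = [−20.3 + √(20.3² + 4×20.3×20.7)]/2 = 12.7 m/s
Subgeostrophic (V < V_g = 20.7 m/s), as expected around a low.

13 m s⁻¹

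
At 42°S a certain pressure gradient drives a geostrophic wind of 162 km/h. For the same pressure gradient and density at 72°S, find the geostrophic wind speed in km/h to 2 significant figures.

With the same pressure gradient and density, V_g ∝ 1/f ∝ 1/sin φ.
V₂ = V₁ · sin φ₁ / sin φ₂ = 162 × sin 42° / sin 72°
V₂ = 162 × 0.6691/0.9511 = 110 km/h

110 km/h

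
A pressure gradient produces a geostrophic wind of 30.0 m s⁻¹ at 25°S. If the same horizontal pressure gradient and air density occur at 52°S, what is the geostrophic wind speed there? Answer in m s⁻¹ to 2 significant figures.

16 m s⁻¹

With the same pressure gradient and density, V_g ∝ 1/f ∝ 1/sin φ.
V₂ = V₁ · sin φ₁ / sin φ₂ = 30.0 × sin 25° / sin 52°
V₂ = 30.0 × 0.4226/0.7880 = 16 m s⁻¹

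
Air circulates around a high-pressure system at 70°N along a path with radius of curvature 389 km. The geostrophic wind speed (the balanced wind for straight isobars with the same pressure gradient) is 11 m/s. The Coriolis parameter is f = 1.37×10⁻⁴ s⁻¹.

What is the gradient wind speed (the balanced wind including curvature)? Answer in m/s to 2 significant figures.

16 m/s

Around a high, pressure-gradient force acts outward with centrifugal, so Coriolis balances both:
fV = (1/ρ)|∂P/∂n| + V²/R  →  V² − fR·V + fR·V_g = 0
With fR = 1.37×10⁻⁴ × 389×10³ m = 53.3 m/s:
V = [fR − √((fR)² − 4 fR V_g)]/2 = [53.3 − √(53.3² − 4×53.3×11)]/2 = 15.5 m/s
Supergeostrophic (V > V_g = 11 m/s), as expected around a high.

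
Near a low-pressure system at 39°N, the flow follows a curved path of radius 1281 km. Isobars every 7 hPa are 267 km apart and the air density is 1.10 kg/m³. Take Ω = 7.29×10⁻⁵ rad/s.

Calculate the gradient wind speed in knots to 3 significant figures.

42.6 knots

Coriolis parameter at 39°N:
f = 2Ω sin φ = 2 × 7.29×10⁻⁵ × sin 39° = 9.18×10⁻⁵ s⁻¹
Pressure gradient: |∂P/∂n| = 700 Pa / 267000 m = 2.62×10⁻³ Pa/m
Geostrophic speed: V_g = |∂P/∂n|/(fρ) = 2.62×10⁻³/(9.18×10⁻⁵ × 1.10) = 26.0 m/s
Around a low, centrifugal force acts outward with Coriolis, so pressure-gradient force balances both:
(1/ρ)|∂P/∂n| = fV + V²/R  →  V² + fR·V − fR·V_g = 0
With fR = 9.18×10⁻⁵ × 1281×10³ m = 118 m/s:
V = [−fR + √((fR)² + 4 fR V_g)]/2 = [−118 + √(118² + 4×118×26)]/2 = 21.9 m/s
Subgeostrophic (V < V_g = 26 m/s), as expected around a low.
Converting: 21.9 m/s × 1.944 = 42.6 knots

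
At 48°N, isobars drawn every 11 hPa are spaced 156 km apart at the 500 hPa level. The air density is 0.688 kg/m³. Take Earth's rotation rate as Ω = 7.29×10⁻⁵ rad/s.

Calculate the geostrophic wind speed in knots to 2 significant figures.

180 knots

Coriolis parameter at 48°N:
f = 2Ω sin φ = 2 × 7.29×10⁻⁵ × sin 48° = 1.08×10⁻⁴ s⁻¹
Pressure gradient: |∂P/∂n| = 1100 Pa / 156000 m = 7.05×10⁻³ Pa/m
Geostrophic balance (pressure-gradient force = Coriolis force):
V_g = (1/(fρ)) |∂P/∂n| = 7.05×10⁻³ / (1.08×10⁻⁴ × 0.688) = 94.6 m/s
Converting: 94.6 m/s × 1.944 = 180 knots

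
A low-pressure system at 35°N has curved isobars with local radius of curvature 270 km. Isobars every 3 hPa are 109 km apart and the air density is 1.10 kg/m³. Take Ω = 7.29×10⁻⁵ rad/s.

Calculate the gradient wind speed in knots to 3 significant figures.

33.1 knots

Coriolis parameter at 35°N:
f = 2Ω sin φ = 2 × 7.29×10⁻⁵ × sin 35° = 8.36×10⁻⁵ s⁻¹
Pressure gradient: |∂P/∂n| = 300 Pa / 109000 m = 2.75×10⁻³ Pa/m
Geostrophic speed: V_g = |∂P/∂n|/(fρ) = 2.75×10⁻³/(8.36×10⁻⁵ × 1.10) = 29.9 m/s
Around a low, centrifugal force acts outward with Coriolis, so pressure-gradient force balances both:
(1/ρ)|∂P/∂n| = fV + V²/R  →  V² + fR·V − fR·V_g = 0
With fR = 8.36×10⁻⁵ × 270×10³ m = 22.6 m/s:
V = [−fR + √((fR)² + 4 fR V_g)]/2 = [−22.6 + √(22.6² + 4×22.6×29.9)]/2 = 17 m/s
Subgeostrophic (V < V_g = 29.9 m/s), as expected around a low.
Converting: 17 m/s × 1.944 = 33.1 knots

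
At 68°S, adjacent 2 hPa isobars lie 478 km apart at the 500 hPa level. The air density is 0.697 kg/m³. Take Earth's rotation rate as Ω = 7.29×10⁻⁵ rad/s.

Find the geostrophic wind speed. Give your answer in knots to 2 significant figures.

Coriolis parameter at 68°S:
f = 2Ω sin φ = 2 × 7.29×10⁻⁵ × sin 68° = 1.35×10⁻⁴ s⁻¹
Pressure gradient: |∂P/∂n| = 200 Pa / 478000 m = 4.18×10⁻⁴ Pa/m
Geostrophic balance (pressure-gradient force = Coriolis force):
V_g = (1/(fρ)) |∂P/∂n| = 4.18×10⁻⁴ / (1.35×10⁻⁴ × 0.697) = 4.44 m/s
Converting: 4.44 m/s × 1.944 = 8.6 knots

8.6 knots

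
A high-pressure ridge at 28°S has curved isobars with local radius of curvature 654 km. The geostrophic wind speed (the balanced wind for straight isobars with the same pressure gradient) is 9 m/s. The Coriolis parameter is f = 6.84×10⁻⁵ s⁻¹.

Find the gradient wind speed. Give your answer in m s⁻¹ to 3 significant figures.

12.5 m s⁻¹

Around a high, pressure-gradient force acts outward with centrifugal, so Coriolis balances both:
fV = (1/ρ)|∂P/∂n| + V²/R  →  V² − fR·V + fR·V_g = 0
With fR = 6.84×10⁻⁵ × 654×10³ m = 44.7 m/s:
V = [fR − √((fR)² − 4 fR V_g)]/2 = [44.7 − √(44.7² − 4×44.7×9)]/2 = 12.5 m/s
Supergeostrophic (V > V_g = 9 m/s), as expected around a high.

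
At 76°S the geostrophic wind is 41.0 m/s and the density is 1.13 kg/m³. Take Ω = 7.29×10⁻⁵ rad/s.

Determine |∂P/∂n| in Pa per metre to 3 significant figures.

Coriolis parameter at 76°S:
f = 2Ω sin φ = 2 × 7.29×10⁻⁵ × sin 76° = 1.41×10⁻⁴ s⁻¹
Geostrophic balance rearranged: |∂P/∂n| = f ρ V_g
|∂P/∂n| = 1.41×10⁻⁴ × 1.13 × 41.0 = 6.55×10⁻³ Pa/m

6.55×10⁻³ Pa/m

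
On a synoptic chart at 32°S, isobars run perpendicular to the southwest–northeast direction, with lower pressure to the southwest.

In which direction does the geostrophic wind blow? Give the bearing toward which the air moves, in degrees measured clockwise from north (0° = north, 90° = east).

The pressure-gradient force points toward the southwest (bearing 225°).
Geostrophic balance: in the Southern Hemisphere the Coriolis force deflects motion to the left, so the geostrophic wind blows 90° to the left of the pressure-gradient force (low pressure on the right).
Rotating 225° by 90° counterclockwise gives 135° — the wind blows toward the southeast.

135°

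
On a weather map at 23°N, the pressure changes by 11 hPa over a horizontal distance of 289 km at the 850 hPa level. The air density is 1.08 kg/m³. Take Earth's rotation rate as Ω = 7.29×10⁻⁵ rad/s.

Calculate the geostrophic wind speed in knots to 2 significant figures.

Coriolis parameter at 23°N:
f = 2Ω sin φ = 2 × 7.29×10⁻⁵ × sin 23° = 5.70×10⁻⁵ s⁻¹
Pressure gradient: |∂P/∂n| = 1100 Pa / 289000 m = 3.81×10⁻³ Pa/m
Geostrophic balance (pressure-gradient force = Coriolis force):
V_g = (1/(fρ)) |∂P/∂n| = 3.81×10⁻³ / (5.70×10⁻⁵ × 1.08) = 61.9 m/s
Converting: 61.9 m/s × 1.944 = 120 knots

120 knots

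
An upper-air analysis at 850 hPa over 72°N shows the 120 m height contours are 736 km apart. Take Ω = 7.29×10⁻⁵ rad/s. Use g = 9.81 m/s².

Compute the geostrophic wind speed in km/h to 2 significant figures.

Coriolis parameter at 72°N:
f = 2Ω sin φ = 2 × 7.29×10⁻⁵ × sin 72° = 1.39×10⁻⁴ s⁻¹
Height gradient: |∂Z/∂n| = 120 m / 736000 m = 1.63×10⁻⁴
On a pressure surface, geostrophic balance gives V_g = (g/f)|∂Z/∂n|:
V_g = 9.81 × 1.63×10⁻⁴ / 1.39×10⁻⁴ = 11.5 m/s
Converting: 11.5 m/s × 3.6 = 42 km/h

42 km/h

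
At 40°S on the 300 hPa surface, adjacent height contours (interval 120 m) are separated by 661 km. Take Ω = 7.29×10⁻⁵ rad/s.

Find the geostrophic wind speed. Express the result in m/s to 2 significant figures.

Coriolis parameter at 40°S:
f = 2Ω sin φ = 2 × 7.29×10⁻⁵ × sin 40° = 9.37×10⁻⁵ s⁻¹
Height gradient: |∂Z/∂n| = 120 m / 661000 m = 1.82×10⁻⁴
On a pressure surface, geostrophic balance gives V_g = (g/f)|∂Z/∂n|:
V_g = 9.81 × 1.82×10⁻⁴ / 9.37×10⁻⁵ = 19.0 m/s

19 m/s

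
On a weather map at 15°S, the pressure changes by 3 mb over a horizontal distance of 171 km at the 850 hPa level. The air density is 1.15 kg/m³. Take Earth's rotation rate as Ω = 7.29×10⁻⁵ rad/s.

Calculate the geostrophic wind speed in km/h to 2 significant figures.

Coriolis parameter at 15°S:
f = 2Ω sin φ = 2 × 7.29×10⁻⁵ × sin 15° = 3.77×10⁻⁵ s⁻¹
Pressure gradient: |∂P/∂n| = 300 Pa / 171000 m = 1.75×10⁻³ Pa/m
Geostrophic balance (pressure-gradient force = Coriolis force):
V_g = (1/(fρ)) |∂P/∂n| = 1.75×10⁻³ / (3.77×10⁻⁵ × 1.15) = 40.4 m/s
Converting: 40.4 m/s × 3.6 = 150 km/h

150 km/h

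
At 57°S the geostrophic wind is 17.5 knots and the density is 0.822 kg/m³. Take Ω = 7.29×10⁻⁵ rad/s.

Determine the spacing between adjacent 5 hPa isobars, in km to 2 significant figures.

Coriolis parameter at 57°S:
f = 2Ω sin φ = 2 × 7.29×10⁻⁵ × sin 57° = 1.22×10⁻⁴ s⁻¹
Wind speed in SI: 17.5 knots = 9.00 m/s
Geostrophic balance rearranged: |∂P/∂n| = f ρ V_g
|∂P/∂n| = 1.22×10⁻⁴ × 0.822 × 9.00 = 9.05×10⁻⁴ Pa/m
Isobar spacing: Δn = ΔP/|∂P/∂n| = 500 Pa / 9.05×10⁻⁴ Pa/m = 552552 m ≈ 550 km

550 km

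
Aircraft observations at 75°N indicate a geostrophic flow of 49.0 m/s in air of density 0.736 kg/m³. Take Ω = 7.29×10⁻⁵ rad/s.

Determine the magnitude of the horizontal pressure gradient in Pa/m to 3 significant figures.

5.08×10⁻³ Pa/m

Coriolis parameter at 75°N:
f = 2Ω sin φ = 2 × 7.29×10⁻⁵ × sin 75° = 1.41×10⁻⁴ s⁻¹
Geostrophic balance rearranged: |∂P/∂n| = f ρ V_g
|∂P/∂n| = 1.41×10⁻⁴ × 0.736 × 49.0 = 5.08×10⁻³ Pa/m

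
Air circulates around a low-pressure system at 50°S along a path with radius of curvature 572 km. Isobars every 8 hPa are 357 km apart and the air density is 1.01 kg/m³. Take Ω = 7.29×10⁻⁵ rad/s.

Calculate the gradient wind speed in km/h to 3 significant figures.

57.3 km/h

Coriolis parameter at 50°S:
f = 2Ω sin φ = 2 × 7.29×10⁻⁵ × sin 50° = 1.12×10⁻⁴ s⁻¹
Pressure gradient: |∂P/∂n| = 800 Pa / 357000 m = 2.24×10⁻³ Pa/m
Geostrophic speed: V_g = |∂P/∂n|/(fρ) = 2.24×10⁻³/(1.12×10⁻⁴ × 1.01) = 19.9 m/s
Around a low, centrifugal force acts outward with Coriolis, so pressure-gradient force balances both:
(1/ρ)|∂P/∂n| = fV + V²/R  →  V² + fR·V − fR·V_g = 0
With fR = 1.12×10⁻⁴ × 572×10³ m = 63.9 m/s:
V = [−fR + √((fR)² + 4 fR V_g)]/2 = [−63.9 + √(63.9² + 4×63.9×19.9)]/2 = 15.9 m/s
Subgeostrophic (V < V_g = 19.9 m/s), as expected around a low.
Converting: 15.9 m/s × 3.6 = 57.3 km/h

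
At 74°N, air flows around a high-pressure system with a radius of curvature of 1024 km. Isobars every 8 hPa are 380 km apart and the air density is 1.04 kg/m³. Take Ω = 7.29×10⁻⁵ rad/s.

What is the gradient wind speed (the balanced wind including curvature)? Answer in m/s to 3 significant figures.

16.3 m/s

Coriolis parameter at 74°N:
f = 2Ω sin φ = 2 × 7.29×10⁻⁵ × sin 74° = 1.40×10⁻⁴ s⁻¹
Pressure gradient: |∂P/∂n| = 800 Pa / 380000 m = 2.11×10⁻³ Pa/m
Geostrophic speed: V_g = |∂P/∂n|/(fρ) = 2.11×10⁻³/(1.40×10⁻⁴ × 1.04) = 14.4 m/s
Around a high, pressure-gradient force acts outward with centrifugal, so Coriolis balances both:
fV = (1/ρ)|∂P/∂n| + V²/R  →  V² − fR·V + fR·V_g = 0
With fR = 1.40×10⁻⁴ × 1024×10³ m = 144 m/s:
V = [fR − √((fR)² − 4 fR V_g)]/2 = [144 − √(144² − 4×144×14.4)]/2 = 16.3 m/s
Supergeostrophic (V > V_g = 14.4 m/s), as expected around a high.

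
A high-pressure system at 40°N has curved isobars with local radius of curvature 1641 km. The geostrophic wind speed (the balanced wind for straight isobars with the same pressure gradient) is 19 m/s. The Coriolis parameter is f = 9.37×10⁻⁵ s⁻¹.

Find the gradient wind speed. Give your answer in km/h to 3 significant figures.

Around a high, pressure-gradient force acts outward with centrifugal, so Coriolis balances both:
fV = (1/ρ)|∂P/∂n| + V²/R  →  V² − fR·V + fR·V_g = 0
With fR = 9.37×10⁻⁵ × 1641×10³ m = 154 m/s:
V = [fR − √((fR)² − 4 fR V_g)]/2 = [154 − √(154² − 4×154×19)]/2 = 22.2 m/s
Supergeostrophic (V > V_g = 19 m/s), as expected around a high.
Converting: 22.2 m/s × 3.6 = 79.9 km/h

79.9 km/h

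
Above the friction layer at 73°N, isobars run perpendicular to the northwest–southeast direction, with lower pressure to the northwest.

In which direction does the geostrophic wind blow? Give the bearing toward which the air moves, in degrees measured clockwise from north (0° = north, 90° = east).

The pressure-gradient force points toward the northwest (bearing 315°).
Geostrophic balance: in the Northern Hemisphere the Coriolis force deflects motion to the right, so the geostrophic wind blows 90° to the right of the pressure-gradient force (low pressure on the left).
Rotating 315° by 90° clockwise gives 045° — the wind blows toward the northeast.

045°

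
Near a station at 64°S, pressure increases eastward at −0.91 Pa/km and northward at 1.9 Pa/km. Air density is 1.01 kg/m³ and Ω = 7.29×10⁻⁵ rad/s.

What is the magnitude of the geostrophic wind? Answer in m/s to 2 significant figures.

16 m/s

Coriolis parameter at 64°S:
f = 2Ω sin φ = 2 × 7.29×10⁻⁵ × sin 64° = 1.31×10⁻⁴ s⁻¹
In the Southern Hemisphere f is negative: f = −1.31×10⁻⁴ s⁻¹.
Component geostrophic relations (x east, y north):
u_g = −(1/(fρ)) ∂P/∂y,  v_g = (1/(fρ)) ∂P/∂x
u_g = −(1.9×10⁻³)/(−1.31×10⁻⁴ × 1.01) = 14.4 m/s;  v_g = (−0.91×10⁻³)/(−1.31×10⁻⁴ × 1.01) = 6.88 m/s
|V_g| = √(u_g² + v_g²) = 15.9 m/s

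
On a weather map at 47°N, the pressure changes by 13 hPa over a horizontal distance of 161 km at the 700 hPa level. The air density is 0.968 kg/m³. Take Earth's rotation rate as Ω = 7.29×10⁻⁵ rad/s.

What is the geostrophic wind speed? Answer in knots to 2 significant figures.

Coriolis parameter at 47°N:
f = 2Ω sin φ = 2 × 7.29×10⁻⁵ × sin 47° = 1.07×10⁻⁴ s⁻¹
Pressure gradient: |∂P/∂n| = 1300 Pa / 161000 m = 8.07×10⁻³ Pa/m
Geostrophic balance (pressure-gradient force = Coriolis force):
V_g = (1/(fρ)) |∂P/∂n| = 8.07×10⁻³ / (1.07×10⁻⁴ × 0.968) = 78.2 m/s
Converting: 78.2 m/s × 1.944 = 150 knots

150 knots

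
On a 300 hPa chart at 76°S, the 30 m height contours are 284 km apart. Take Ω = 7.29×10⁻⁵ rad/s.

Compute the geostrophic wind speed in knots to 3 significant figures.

Coriolis parameter at 76°S:
f = 2Ω sin φ = 2 × 7.29×10⁻⁵ × sin 76° = 1.41×10⁻⁴ s⁻¹
Height gradient: |∂Z/∂n| = 30 m / 284000 m = 1.06×10⁻⁴
On a pressure surface, geostrophic balance gives V_g = (g/f)|∂Z/∂n|:
V_g = 9.81 × 1.06×10⁻⁴ / 1.41×10⁻⁴ = 7.33 m/s
Converting: 7.33 m/s × 1.944 = 14.2 knots

14.2 knots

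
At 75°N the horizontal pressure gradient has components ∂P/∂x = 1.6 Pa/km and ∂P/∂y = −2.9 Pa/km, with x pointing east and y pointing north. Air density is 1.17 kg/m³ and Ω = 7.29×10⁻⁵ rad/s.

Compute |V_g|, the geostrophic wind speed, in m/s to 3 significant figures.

20.1 m/s

Coriolis parameter at 75°N:
f = 2Ω sin φ = 2 × 7.29×10⁻⁵ × sin 75° = 1.41×10⁻⁴ s⁻¹
Component geostrophic relations (x east, y north):
u_g = −(1/(fρ)) ∂P/∂y,  v_g = (1/(fρ)) ∂P/∂x
u_g = −(−2.9×10⁻³)/(1.41×10⁻⁴ × 1.17) = 17.6 m/s;  v_g = (1.6×10⁻³)/(1.41×10⁻⁴ × 1.17) = 9.71 m/s
|V_g| = √(u_g² + v_g²) = 20.1 m/s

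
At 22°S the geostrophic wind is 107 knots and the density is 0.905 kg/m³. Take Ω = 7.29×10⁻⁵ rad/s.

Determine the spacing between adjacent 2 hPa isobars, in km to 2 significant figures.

Coriolis parameter at 22°S:
f = 2Ω sin φ = 2 × 7.29×10⁻⁵ × sin 22° = 5.46×10⁻⁵ s⁻¹
Wind speed in SI: 107 knots = 55.0 m/s
Geostrophic balance rearranged: |∂P/∂n| = f ρ V_g
|∂P/∂n| = 5.46×10⁻⁵ × 0.905 × 55.0 = 2.72×10⁻³ Pa/m
Isobar spacing: Δn = ΔP/|∂P/∂n| = 200 Pa / 2.72×10⁻³ Pa/m = 73507 m ≈ 74 km

74 km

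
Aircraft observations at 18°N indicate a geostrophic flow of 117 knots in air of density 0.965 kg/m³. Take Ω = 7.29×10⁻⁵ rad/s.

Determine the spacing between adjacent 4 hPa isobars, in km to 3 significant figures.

Coriolis parameter at 18°N:
f = 2Ω sin φ = 2 × 7.29×10⁻⁵ × sin 18° = 4.51×10⁻⁵ s⁻¹
Wind speed in SI: 117 knots = 60.2 m/s
Geostrophic balance rearranged: |∂P/∂n| = f ρ V_g
|∂P/∂n| = 4.51×10⁻⁵ × 0.965 × 60.2 = 2.62×10⁻³ Pa/m
Isobar spacing: Δn = ΔP/|∂P/∂n| = 400 Pa / 2.62×10⁻³ Pa/m = 152851 m ≈ 153 km

153 km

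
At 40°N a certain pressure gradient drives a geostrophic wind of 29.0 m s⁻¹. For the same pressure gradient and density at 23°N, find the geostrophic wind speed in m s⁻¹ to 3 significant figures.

47.7 m s⁻¹

With the same pressure gradient and density, V_g ∝ 1/f ∝ 1/sin φ.
V₂ = V₁ · sin φ₁ / sin φ₂ = 29.0 × sin 40° / sin 23°
V₂ = 29.0 × 0.6428/0.3907 = 47.7 m s⁻¹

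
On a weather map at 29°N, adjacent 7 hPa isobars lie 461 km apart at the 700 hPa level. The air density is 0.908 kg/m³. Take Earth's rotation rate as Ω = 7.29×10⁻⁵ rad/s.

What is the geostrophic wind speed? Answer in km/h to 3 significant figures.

Coriolis parameter at 29°N:
f = 2Ω sin φ = 2 × 7.29×10⁻⁵ × sin 29° = 7.07×10⁻⁵ s⁻¹
Pressure gradient: |∂P/∂n| = 700 Pa / 461000 m = 1.52×10⁻³ Pa/m
Geostrophic balance (pressure-gradient force = Coriolis force):
V_g = (1/(fρ)) |∂P/∂n| = 1.52×10⁻³ / (7.07×10⁻⁵ × 0.908) = 23.7 m/s
Converting: 23.7 m/s × 3.6 = 85.2 km/h

85.2 km/h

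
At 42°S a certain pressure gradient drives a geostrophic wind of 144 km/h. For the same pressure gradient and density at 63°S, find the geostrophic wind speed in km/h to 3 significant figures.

108 km/h

With the same pressure gradient and density, V_g ∝ 1/f ∝ 1/sin φ.
V₂ = V₁ · sin φ₁ / sin φ₂ = 144 × sin 42° / sin 63°
V₂ = 144 × 0.6691/0.8910 = 108 km/h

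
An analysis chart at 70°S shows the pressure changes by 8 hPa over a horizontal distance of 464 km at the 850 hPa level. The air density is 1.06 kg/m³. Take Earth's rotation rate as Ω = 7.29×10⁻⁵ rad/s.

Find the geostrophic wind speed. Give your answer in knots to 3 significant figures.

23.1 knots

Coriolis parameter at 70°S:
f = 2Ω sin φ = 2 × 7.29×10⁻⁵ × sin 70° = 1.37×10⁻⁴ s⁻¹
Pressure gradient: |∂P/∂n| = 800 Pa / 464000 m = 1.72×10⁻³ Pa/m
Geostrophic balance (pressure-gradient force = Coriolis force):
V_g = (1/(fρ)) |∂P/∂n| = 1.72×10⁻³ / (1.37×10⁻⁴ × 1.06) = 11.9 m/s
Converting: 11.9 m/s × 1.944 = 23.1 knots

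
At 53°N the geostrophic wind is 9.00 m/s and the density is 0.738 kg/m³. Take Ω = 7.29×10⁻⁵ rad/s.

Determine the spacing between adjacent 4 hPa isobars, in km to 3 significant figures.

Coriolis parameter at 53°N:
f = 2Ω sin φ = 2 × 7.29×10⁻⁵ × sin 53° = 1.16×10⁻⁴ s⁻¹
Geostrophic balance rearranged: |∂P/∂n| = f ρ V_g
|∂P/∂n| = 1.16×10⁻⁴ × 0.738 × 9.00 = 7.73×10⁻⁴ Pa/m
Isobar spacing: Δn = ΔP/|∂P/∂n| = 400 Pa / 7.73×10⁻⁴ Pa/m = 517196 m ≈ 517 km

517 km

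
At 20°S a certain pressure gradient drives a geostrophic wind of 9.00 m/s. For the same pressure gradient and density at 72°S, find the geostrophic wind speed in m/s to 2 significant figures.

With the same pressure gradient and density, V_g ∝ 1/f ∝ 1/sin φ.
V₂ = V₁ · sin φ₁ / sin φ₂ = 9.00 × sin 20° / sin 72°
V₂ = 9.00 × 0.3420/0.9511 = 3.2 m/s

3.2 m/s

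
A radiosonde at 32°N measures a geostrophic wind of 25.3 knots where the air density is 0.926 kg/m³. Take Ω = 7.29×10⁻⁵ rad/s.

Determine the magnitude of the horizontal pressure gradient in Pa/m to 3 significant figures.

Coriolis parameter at 32°N:
f = 2Ω sin φ = 2 × 7.29×10⁻⁵ × sin 32° = 7.73×10⁻⁵ s⁻¹
Wind speed in SI: 25.3 knots = 13.0 m/s
Geostrophic balance rearranged: |∂P/∂n| = f ρ V_g
|∂P/∂n| = 7.73×10⁻⁵ × 0.926 × 13.0 = 9.31×10⁻⁴ Pa/m

9.31×10⁻⁴ Pa/m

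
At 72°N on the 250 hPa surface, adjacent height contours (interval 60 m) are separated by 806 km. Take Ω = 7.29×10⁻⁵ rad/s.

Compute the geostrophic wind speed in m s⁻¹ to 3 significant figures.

Coriolis parameter at 72°N:
f = 2Ω sin φ = 2 × 7.29×10⁻⁵ × sin 72° = 1.39×10⁻⁴ s⁻¹
Height gradient: |∂Z/∂n| = 60 m / 806000 m = 7.44×10⁻⁵
On a pressure surface, geostrophic balance gives V_g = (g/f)|∂Z/∂n|:
V_g = 9.81 × 7.44×10⁻⁵ / 1.39×10⁻⁴ = 5.27 m/s

5.27 m s⁻¹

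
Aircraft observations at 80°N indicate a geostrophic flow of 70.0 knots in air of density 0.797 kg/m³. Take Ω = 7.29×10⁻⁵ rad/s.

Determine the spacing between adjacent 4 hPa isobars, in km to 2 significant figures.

Coriolis parameter at 80°N:
f = 2Ω sin φ = 2 × 7.29×10⁻⁵ × sin 80° = 1.44×10⁻⁴ s⁻¹
Wind speed in SI: 70.0 knots = 36.0 m/s
Geostrophic balance rearranged: |∂P/∂n| = f ρ V_g
|∂P/∂n| = 1.44×10⁻⁴ × 0.797 × 36.0 = 4.12×10⁻³ Pa/m
Isobar spacing: Δn = ΔP/|∂P/∂n| = 400 Pa / 4.12×10⁻³ Pa/m = 97064 m ≈ 97 km

97 km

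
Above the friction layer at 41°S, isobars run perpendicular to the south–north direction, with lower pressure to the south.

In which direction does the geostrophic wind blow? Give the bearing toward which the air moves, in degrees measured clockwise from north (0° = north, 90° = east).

The pressure-gradient force points toward the south (bearing 180°).
Geostrophic balance: in the Southern Hemisphere the Coriolis force deflects motion to the left, so the geostrophic wind blows 90° to the left of the pressure-gradient force (low pressure on the right).
Rotating 180° by 90° counterclockwise gives 090° — the wind blows toward the east.

090°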